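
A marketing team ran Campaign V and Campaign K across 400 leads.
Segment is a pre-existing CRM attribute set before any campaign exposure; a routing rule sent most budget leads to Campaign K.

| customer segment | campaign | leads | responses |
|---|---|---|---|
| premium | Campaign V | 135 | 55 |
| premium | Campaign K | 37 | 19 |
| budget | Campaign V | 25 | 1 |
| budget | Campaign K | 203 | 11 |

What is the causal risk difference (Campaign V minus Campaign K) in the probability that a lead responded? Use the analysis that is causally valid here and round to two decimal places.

The stratified and pooled comparisons disagree (Campaign K wins within each customer segment; Campaign V wins overall), so the answer turns on the causal role of customer segment.
The imbalance in customer segment arose from how leads were allocated, not from anything the campaign did; and customer segment independently affects the outcome. The pooled gap is confounded — condition on customer segment.
Adjusting over the population distribution of customer segment: 0.430·(0.407−0.514) + 0.570·(0.040−0.054) = -0.054.

-0.05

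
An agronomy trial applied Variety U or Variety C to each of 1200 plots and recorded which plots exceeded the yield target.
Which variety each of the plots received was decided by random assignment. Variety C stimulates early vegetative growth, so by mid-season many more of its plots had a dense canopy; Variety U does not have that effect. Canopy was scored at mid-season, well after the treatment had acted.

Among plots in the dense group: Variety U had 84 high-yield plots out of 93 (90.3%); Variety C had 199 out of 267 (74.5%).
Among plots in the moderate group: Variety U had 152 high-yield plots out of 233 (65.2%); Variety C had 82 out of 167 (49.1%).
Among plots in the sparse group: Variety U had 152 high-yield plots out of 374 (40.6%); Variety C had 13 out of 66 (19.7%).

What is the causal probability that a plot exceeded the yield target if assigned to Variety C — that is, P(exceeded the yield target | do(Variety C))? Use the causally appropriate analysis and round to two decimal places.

0.59

The stratified and pooled comparisons disagree (Variety U wins within each mid-season canopy; Variety C wins overall), so the answer turns on the causal role of mid-season canopy.
Mid-season canopy here is a post-treatment variable shaped by the variety; conditioning on it would introduce bias rather than remove it. The overall comparison is the causal one.
So P(outcome | do(Variety C)) is just the pooled rate for Variety C: 294/500 = 0.588.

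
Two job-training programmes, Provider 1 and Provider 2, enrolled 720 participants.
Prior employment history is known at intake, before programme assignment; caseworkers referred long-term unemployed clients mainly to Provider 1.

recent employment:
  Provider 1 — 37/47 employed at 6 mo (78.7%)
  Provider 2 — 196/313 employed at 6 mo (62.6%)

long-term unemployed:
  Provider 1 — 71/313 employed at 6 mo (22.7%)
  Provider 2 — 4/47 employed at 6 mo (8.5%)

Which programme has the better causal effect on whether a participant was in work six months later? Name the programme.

Provider 1

The stratified and pooled comparisons disagree (Provider 1 wins within each prior employment history; Provider 2 wins overall), so the answer turns on the causal role of prior employment history.
The imbalance in prior employment history arose from how participants were allocated, not from anything the programme did; and prior employment history independently affects the outcome. The pooled gap is confounded — condition on prior employment history.
Within each level — recent employment: 78.7% vs 62.6%; long-term unemployed: 22.7% vs 8.5% — Provider 1 is higher every time.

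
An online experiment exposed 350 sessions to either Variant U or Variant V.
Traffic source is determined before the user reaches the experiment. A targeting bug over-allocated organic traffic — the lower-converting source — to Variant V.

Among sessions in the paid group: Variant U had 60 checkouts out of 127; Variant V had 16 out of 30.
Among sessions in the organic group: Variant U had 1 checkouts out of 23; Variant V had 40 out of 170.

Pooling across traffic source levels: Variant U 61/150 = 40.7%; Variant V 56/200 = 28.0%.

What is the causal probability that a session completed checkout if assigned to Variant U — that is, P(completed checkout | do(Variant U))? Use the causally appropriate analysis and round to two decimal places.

The stratified and pooled comparisons disagree (Variant V wins within each traffic source; Variant U wins overall), so the answer turns on the causal role of traffic source.
Traffic source differs across variants for reasons unrelated to any effect of the variant itself, and it separately predicts the outcome — a classic confounder. We must compare within traffic source levels.
Standardising Variant U to the population traffic source mix: 0.449·60/127 + 0.551·1/23 = 0.236.

0.24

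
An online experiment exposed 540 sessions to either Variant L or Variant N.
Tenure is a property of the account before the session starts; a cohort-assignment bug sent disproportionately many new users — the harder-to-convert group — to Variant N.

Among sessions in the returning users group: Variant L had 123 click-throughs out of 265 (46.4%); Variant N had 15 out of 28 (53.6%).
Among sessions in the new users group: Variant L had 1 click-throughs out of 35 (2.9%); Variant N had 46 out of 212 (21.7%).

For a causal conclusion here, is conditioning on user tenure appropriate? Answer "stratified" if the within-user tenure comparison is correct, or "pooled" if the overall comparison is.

stratified

User tenure differs across variants for reasons unrelated to any effect of the variant itself, and it separately predicts the outcome — a classic confounder. We must compare within user tenure levels.
Within each level — returning users: 46.4% vs 53.6%; new users: 2.9% vs 21.7% — Variant N is higher every time.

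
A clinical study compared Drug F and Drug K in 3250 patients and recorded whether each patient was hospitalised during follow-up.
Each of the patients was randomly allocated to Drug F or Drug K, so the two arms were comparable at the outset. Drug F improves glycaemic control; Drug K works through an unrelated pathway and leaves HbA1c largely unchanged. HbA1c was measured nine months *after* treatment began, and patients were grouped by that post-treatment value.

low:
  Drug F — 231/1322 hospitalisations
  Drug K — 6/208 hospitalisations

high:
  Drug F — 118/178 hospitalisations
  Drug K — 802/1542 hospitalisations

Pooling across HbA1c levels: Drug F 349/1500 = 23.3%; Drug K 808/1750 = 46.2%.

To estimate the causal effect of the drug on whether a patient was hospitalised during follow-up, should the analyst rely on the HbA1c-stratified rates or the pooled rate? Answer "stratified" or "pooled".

pooled

Because the drug influences HbA1c, HbA1c is a post-treatment mediator, not a confounder. Stratifying on it would bias the estimate; the causal effect is the crude pooled difference.
Pooled: Drug F 23.3% vs Drug K 46.2%; Drug F is lower overall.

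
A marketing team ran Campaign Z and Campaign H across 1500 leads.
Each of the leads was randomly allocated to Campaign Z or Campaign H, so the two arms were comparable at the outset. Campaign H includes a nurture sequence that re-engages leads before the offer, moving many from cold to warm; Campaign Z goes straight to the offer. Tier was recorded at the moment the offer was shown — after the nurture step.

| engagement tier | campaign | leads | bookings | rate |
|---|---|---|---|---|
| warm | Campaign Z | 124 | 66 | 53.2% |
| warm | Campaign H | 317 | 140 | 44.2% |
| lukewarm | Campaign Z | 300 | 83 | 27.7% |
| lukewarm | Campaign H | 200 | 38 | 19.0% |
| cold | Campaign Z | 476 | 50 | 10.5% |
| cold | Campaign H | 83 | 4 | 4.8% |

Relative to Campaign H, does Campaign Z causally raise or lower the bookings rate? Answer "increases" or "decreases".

decreases

Because the campaign influences engagement tier, engagement tier is a post-treatment mediator, not a confounder. Stratifying on it would bias the estimate; the causal effect is the crude pooled difference.
Pooled: Campaign Z 22.1% vs Campaign H 30.3%; Campaign H is higher overall.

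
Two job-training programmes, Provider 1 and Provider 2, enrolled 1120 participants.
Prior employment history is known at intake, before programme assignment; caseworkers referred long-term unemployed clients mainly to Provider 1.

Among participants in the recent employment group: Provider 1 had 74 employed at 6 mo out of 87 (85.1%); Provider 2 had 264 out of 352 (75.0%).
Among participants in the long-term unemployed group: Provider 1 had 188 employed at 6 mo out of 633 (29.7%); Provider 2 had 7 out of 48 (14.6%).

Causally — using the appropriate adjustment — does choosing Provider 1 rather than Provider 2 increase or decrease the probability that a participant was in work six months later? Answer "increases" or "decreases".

increases

Within every prior employment history level Provider 1 has the higher rate, yet pooled Provider 2 does — Simpson's reversal.
Prior employment history satisfies the back-door criterion: it is not a descendant of the programme, and it blocks the spurious path from programme to outcome. Adjusting for it (i.e., using the within-prior employment history rates) gives the causal effect.
Within each level — recent employment: 85.1% vs 75.0%; long-term unemployed: 29.7% vs 14.6% — Provider 1 is higher every time.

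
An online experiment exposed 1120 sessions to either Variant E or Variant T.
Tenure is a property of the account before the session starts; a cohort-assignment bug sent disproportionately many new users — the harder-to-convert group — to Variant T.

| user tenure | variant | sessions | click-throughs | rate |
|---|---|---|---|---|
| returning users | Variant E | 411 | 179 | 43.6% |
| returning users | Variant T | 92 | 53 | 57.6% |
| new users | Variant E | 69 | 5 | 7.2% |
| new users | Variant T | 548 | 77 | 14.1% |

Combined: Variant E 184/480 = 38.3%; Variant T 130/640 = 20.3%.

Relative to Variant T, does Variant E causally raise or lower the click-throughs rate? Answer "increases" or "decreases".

The stratified and pooled comparisons disagree (Variant T wins within each user tenure; Variant E wins overall), so the answer turns on the causal role of user tenure.
Since user tenure is a pre-existing factor (not a product of the variant) and it affects the outcome on its own, it is a confounder. The stratified rates, not the pooled rate, identify the causal effect.
Within each level — returning users: 43.6% vs 57.6%; new users: 7.2% vs 14.1% — Variant T is higher every time.

decreases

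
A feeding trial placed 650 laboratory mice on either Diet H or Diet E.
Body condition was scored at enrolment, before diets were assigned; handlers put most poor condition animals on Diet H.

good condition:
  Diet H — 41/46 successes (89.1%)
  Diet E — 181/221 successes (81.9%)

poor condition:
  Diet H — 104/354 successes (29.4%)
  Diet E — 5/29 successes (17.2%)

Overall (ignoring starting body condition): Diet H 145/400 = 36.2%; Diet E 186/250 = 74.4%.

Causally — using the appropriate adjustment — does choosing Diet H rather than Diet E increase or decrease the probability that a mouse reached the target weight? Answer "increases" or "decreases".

increases

Diet H is higher inside every starting body condition stratum but Diet E is higher in aggregate. Whether to stratify depends on how starting body condition relates to the diet.
Nothing the diet does changes starting body condition; the imbalance is an allocation artefact. With starting body condition also predicting the outcome, the pooled figure is confounded, and the within-stratum comparison is the causal one.
Within each level — good condition: 89.1% vs 81.9%; poor condition: 29.4% vs 17.2% — Diet H is higher every time.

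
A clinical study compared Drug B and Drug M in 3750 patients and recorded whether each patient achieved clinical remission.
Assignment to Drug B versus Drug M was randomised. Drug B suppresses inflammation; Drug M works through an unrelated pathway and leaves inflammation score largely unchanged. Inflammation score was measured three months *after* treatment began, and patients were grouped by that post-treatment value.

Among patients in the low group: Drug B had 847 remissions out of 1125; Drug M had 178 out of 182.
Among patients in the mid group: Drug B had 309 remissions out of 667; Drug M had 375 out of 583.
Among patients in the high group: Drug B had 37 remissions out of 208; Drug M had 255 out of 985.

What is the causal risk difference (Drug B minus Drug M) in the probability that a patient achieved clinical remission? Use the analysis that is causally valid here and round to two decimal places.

Inflammation score is recorded after the drug and is itself shifted by it — it sits on the causal path from drug to outcome. Conditioning on a mediator would strip out part of the effect we want; the pooled comparison gives the total causal effect.
The causal difference is the pooled difference: 0.597 − 0.462 = +0.135.

+0.13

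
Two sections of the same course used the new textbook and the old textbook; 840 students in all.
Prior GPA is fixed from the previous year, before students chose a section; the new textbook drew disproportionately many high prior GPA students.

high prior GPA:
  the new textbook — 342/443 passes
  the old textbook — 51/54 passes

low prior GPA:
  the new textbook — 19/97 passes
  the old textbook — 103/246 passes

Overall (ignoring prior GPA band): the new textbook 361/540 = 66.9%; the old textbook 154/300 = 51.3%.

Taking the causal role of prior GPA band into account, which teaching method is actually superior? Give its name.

the old textbook is higher inside every prior GPA band stratum but the new textbook is higher in aggregate. Whether to stratify depends on how prior GPA band relates to the teaching method.
Since prior GPA band is a pre-existing factor (not a product of the teaching method) and it affects the outcome on its own, it is a confounder. The stratified rates, not the pooled rate, identify the causal effect.
Within each level — high prior GPA: 77.2% vs 94.4%; low prior GPA: 19.6% vs 41.9% — the old textbook is higher every time.

the old textbook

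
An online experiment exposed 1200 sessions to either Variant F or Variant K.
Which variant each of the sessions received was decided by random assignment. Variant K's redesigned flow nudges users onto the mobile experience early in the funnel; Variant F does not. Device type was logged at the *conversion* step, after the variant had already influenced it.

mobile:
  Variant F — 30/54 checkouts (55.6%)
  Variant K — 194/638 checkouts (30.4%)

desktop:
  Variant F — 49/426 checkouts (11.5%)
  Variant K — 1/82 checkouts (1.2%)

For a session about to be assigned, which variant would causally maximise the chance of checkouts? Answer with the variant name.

Variant K

Stratifying would compare variants among sessions the variants themselves sorted into device type groups — a form of selection on an intermediate. The unconditioned pooled rates give the total causal effect.
Pooled: Variant F 16.5% vs Variant K 27.1%; Variant K is higher overall.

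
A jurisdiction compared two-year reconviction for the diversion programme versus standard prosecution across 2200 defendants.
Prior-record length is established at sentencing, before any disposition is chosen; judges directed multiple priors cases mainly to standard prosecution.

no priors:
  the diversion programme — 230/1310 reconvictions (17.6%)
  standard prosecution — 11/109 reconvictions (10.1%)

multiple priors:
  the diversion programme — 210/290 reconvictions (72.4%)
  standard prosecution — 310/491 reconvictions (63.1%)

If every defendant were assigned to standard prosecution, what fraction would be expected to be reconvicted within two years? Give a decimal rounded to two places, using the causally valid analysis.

Here prior-record length is a common cause — it drives both which disposition a case falls under and the outcome. The crude comparison mixes populations; the stratum-specific rates are the causally relevant ones.
Standardising standard prosecution to the population prior-record length mix: 0.645·11/109 + 0.355·310/491 = 0.289.

0.29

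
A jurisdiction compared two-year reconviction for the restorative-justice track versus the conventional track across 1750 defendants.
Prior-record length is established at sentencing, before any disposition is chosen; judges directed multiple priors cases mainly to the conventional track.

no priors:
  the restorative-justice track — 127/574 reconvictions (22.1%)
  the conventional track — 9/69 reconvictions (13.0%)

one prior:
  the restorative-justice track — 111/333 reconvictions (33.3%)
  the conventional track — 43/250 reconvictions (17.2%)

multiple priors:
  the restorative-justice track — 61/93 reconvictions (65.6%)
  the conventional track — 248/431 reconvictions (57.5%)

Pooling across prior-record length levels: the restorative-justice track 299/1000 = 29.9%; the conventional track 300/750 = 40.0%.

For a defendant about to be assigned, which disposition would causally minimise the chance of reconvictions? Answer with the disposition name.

the conventional track

The stratified and pooled comparisons disagree (the conventional track wins within each prior-record length; the restorative-justice track wins overall), so the answer turns on the causal role of prior-record length.
Prior-record length is set before the disposition has any effect — it is not caused by the disposition — and it independently drives the outcome. That makes it a confounder, so the causal comparison is within prior-record length levels.
Within each level — no priors: 22.1% vs 13.0%; one prior: 33.3% vs 17.2%; multiple priors: 65.6% vs 57.5% — the conventional track is lower every time.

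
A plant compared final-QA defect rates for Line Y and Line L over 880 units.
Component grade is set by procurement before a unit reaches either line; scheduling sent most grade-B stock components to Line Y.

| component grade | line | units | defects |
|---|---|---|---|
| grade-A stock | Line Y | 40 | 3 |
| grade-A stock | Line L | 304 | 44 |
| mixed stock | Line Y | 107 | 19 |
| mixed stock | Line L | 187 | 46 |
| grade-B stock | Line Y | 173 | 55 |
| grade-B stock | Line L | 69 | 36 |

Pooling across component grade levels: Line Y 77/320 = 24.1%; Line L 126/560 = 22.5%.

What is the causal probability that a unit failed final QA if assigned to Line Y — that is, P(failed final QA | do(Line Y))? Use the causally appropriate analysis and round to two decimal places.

Nothing the line does changes component grade; the imbalance is an allocation artefact. With component grade also predicting the outcome, the pooled figure is confounded, and the within-stratum comparison is the causal one.
Standardising Line Y to the population component grade mix: 0.391·3/40 + 0.334·19/107 + 0.275·55/173 = 0.176.

0.18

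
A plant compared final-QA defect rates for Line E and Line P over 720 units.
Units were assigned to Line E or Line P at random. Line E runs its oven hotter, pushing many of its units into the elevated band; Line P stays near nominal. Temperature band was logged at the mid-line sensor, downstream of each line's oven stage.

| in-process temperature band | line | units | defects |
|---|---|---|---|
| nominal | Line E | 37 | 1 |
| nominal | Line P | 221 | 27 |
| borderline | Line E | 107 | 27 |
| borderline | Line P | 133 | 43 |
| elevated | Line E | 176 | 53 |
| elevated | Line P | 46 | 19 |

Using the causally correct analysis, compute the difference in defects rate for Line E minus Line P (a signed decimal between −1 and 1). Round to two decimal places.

In-process temperature band is downstream of the line. One should not condition on a consequence of treatment, so the overall rates are the right comparison.
The causal difference is the pooled difference: 0.253 − 0.223 = +0.031.

+0.03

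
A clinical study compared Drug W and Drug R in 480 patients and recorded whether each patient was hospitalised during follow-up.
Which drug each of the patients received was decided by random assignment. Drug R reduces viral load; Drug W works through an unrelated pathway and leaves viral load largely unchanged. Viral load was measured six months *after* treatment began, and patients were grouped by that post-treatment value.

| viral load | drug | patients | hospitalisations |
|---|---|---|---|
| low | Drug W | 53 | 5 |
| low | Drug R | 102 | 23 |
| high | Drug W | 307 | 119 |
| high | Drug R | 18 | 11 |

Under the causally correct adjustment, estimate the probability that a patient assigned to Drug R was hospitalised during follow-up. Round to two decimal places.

The viral load-specific comparison favours Drug W throughout, but the pooled figures favour Drug R. The question is whether to condition on viral load.
Viral load here is a post-treatment variable shaped by the drug; conditioning on it would introduce bias rather than remove it. The overall comparison is the causal one.
So P(outcome | do(Drug R)) is just the pooled rate for Drug R: 34/120 = 0.283.

0.28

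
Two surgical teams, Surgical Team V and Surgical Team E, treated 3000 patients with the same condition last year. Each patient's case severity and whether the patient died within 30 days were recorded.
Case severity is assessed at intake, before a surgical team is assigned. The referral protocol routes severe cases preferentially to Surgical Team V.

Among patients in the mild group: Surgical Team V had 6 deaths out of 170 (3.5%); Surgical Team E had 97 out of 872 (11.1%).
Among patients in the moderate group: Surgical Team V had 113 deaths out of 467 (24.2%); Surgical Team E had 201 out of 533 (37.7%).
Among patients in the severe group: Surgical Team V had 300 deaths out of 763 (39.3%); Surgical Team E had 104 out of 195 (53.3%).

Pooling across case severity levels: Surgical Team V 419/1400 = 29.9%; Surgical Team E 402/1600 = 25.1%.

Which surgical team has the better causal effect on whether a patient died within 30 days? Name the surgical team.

Surgical Team V

Surgical Team V is lower inside every case severity stratum but Surgical Team E is lower in aggregate. Whether to stratify depends on how case severity relates to the surgical team.
Since case severity is a pre-existing factor (not a product of the surgical team) and it affects the outcome on its own, it is a confounder. The stratified rates, not the pooled rate, identify the causal effect.
Within each level — mild: 3.5% vs 11.1%; moderate: 24.2% vs 37.7%; severe: 39.3% vs 53.3% — Surgical Team V is lower every time.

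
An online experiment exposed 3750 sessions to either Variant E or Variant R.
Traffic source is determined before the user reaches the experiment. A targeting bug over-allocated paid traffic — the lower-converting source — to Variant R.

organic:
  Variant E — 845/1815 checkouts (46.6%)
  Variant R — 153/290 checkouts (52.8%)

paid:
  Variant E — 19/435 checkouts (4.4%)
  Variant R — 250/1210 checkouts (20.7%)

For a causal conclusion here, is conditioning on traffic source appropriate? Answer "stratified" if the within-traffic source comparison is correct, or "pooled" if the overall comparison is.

stratified

The traffic source-specific comparison favours Variant R throughout, but the pooled figures favour Variant E. The question is whether to condition on traffic source.
The imbalance in traffic source arose from how sessions were allocated, not from anything the variant did; and traffic source independently affects the outcome. The pooled gap is confounded — condition on traffic source.
Within each level — organic: 46.6% vs 52.8%; paid: 4.4% vs 20.7% — Variant R is higher every time.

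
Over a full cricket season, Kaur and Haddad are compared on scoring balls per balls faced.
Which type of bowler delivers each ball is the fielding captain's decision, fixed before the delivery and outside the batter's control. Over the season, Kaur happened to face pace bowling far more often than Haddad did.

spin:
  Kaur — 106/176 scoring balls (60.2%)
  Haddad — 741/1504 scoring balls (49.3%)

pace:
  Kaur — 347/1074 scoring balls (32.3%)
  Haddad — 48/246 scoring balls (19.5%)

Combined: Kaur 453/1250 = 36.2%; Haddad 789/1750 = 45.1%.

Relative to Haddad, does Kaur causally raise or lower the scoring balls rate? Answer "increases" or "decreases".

increases

The imbalance in bowling type arose from how balls faced were allocated, not from anything the player did; and bowling type independently affects the outcome. The pooled gap is confounded — condition on bowling type.
Within each level — spin: 60.2% vs 49.3%; pace: 32.3% vs 19.5% — Kaur is higher every time.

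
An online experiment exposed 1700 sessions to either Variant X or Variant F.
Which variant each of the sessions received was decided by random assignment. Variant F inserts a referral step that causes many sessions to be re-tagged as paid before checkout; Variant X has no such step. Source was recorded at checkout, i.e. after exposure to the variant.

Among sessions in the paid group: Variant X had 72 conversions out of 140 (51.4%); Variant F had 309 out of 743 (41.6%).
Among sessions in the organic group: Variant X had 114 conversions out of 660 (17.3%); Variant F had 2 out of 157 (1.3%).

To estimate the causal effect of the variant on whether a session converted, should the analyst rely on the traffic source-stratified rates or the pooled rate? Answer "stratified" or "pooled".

Within every traffic source level Variant X has the higher rate, yet pooled Variant F does — Simpson's reversal.
Traffic source is downstream of the variant. One should not condition on a consequence of treatment, so the overall rates are the right comparison.
Pooled: Variant X 23.2% vs Variant F 34.6%; Variant F is higher overall.

pooled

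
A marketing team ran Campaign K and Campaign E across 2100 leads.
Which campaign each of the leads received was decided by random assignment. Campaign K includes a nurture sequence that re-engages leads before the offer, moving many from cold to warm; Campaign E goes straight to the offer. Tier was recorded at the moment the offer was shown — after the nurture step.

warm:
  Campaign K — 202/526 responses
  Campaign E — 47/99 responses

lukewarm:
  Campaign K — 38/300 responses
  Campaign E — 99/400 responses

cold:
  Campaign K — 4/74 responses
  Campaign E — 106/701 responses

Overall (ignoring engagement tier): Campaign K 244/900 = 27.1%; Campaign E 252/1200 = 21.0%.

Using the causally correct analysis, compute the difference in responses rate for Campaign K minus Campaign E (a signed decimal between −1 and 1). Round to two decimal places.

The engagement tier-specific comparison favours Campaign E throughout, but the pooled figures favour Campaign K. The question is whether to condition on engagement tier.
Because the campaign influences engagement tier, engagement tier is a post-treatment mediator, not a confounder. Stratifying on it would bias the estimate; the causal effect is the crude pooled difference.
The causal difference is the pooled difference: 0.271 − 0.210 = +0.061.

+0.06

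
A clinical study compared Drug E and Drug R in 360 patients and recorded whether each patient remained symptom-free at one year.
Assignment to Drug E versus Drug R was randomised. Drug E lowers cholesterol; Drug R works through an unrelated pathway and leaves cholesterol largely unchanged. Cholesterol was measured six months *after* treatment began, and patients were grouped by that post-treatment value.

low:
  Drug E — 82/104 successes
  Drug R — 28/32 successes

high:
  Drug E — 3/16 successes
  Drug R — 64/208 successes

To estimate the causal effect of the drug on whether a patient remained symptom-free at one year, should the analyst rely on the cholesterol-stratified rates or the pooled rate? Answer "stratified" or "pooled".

The cholesterol-specific comparison favours Drug R throughout, but the pooled figures favour Drug E. The question is whether to condition on cholesterol.
Cholesterol lies on the pathway drug → cholesterol → outcome, so adjusting for it blocks the indirect effect. For the total causal effect of drug, use the unadjusted pooled rates.
Pooled: Drug E 70.8% vs Drug R 38.3%; Drug E is higher overall.

pooled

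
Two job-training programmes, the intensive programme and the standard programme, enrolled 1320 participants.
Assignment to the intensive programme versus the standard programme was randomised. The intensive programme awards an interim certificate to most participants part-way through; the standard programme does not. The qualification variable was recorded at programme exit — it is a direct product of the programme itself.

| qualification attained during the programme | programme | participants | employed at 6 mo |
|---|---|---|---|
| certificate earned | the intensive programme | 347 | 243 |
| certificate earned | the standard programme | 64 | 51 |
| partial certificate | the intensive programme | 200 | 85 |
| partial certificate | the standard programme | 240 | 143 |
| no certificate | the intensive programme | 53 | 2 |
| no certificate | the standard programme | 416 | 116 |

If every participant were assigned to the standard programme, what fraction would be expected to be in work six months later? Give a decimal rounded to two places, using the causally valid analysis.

0.43

Qualification attained during the programme is downstream of the programme. One should not condition on a consequence of treatment, so the overall rates are the right comparison.
So P(outcome | do(the standard programme)) is just the pooled rate for the standard programme: 310/720 = 0.431.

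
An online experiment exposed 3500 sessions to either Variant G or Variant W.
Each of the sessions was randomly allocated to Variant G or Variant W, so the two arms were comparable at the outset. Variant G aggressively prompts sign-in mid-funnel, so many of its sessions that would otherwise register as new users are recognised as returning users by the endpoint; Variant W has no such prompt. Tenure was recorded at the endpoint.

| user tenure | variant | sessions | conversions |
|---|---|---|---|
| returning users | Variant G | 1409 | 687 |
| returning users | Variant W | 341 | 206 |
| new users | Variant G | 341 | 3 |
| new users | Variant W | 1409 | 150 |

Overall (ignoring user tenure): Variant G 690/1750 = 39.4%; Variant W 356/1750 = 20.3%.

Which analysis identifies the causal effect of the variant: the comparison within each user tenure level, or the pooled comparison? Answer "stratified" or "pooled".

pooled

User tenure is recorded after the variant and is itself shifted by it — it sits on the causal path from variant to outcome. Conditioning on a mediator would strip out part of the effect we want; the pooled comparison gives the total causal effect.
Pooled: Variant G 39.4% vs Variant W 20.3%; Variant G is higher overall.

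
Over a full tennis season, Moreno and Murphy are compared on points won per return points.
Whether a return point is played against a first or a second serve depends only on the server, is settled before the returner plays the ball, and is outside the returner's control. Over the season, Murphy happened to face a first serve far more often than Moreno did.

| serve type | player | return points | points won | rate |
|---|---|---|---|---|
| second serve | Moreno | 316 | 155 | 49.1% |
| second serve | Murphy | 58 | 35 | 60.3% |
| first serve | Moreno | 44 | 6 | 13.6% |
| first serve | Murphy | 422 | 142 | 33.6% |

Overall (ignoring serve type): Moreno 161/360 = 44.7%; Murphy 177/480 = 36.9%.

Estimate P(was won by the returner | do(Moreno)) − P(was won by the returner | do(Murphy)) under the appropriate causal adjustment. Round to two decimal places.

The stratified and pooled comparisons disagree (Murphy wins within each serve type; Moreno wins overall), so the answer turns on the causal role of serve type.
Serve type satisfies the back-door criterion: it is not a descendant of the player, and it blocks the spurious path from player to outcome. Adjusting for it (i.e., using the within-serve type rates) gives the causal effect.
Adjusting over the population distribution of serve type: 0.445·(0.491−0.603) + 0.555·(0.136−0.336) = -0.161.

-0.16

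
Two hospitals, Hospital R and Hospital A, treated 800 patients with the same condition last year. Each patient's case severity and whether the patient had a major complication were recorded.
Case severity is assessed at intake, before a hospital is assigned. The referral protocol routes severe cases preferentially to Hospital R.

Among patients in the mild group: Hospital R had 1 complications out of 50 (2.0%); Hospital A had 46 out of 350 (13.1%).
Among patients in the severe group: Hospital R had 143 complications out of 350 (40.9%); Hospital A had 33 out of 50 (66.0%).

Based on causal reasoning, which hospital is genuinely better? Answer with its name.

Hospital R

The case severity-specific comparison favours Hospital R throughout, but the pooled figures favour Hospital A. The question is whether to condition on case severity.
Here case severity is a common cause — it drives both which hospital a case falls under and the outcome. The crude comparison mixes populations; the stratum-specific rates are the causally relevant ones.
Within each level — mild: 2.0% vs 13.1%; severe: 40.9% vs 66.0% — Hospital R is lower every time.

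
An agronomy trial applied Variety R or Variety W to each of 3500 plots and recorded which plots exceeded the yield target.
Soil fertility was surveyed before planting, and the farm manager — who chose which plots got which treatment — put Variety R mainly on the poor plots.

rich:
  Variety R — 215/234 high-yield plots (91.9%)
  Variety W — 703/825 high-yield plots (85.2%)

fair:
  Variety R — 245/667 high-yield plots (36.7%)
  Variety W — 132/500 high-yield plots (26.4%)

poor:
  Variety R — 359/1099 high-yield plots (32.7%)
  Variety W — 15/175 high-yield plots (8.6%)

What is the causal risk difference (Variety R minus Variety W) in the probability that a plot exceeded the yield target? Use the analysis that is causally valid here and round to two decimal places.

+0.14

Variety R is higher inside every soil fertility stratum but Variety W is higher in aggregate. Whether to stratify depends on how soil fertility relates to the variety.
The imbalance in soil fertility arose from how plots were allocated, not from anything the variety did; and soil fertility independently affects the outcome. The pooled gap is confounded — condition on soil fertility.
Adjusting over the population distribution of soil fertility: 0.303·(0.919−0.852) + 0.333·(0.367−0.264) + 0.364·(0.327−0.086) = +0.142.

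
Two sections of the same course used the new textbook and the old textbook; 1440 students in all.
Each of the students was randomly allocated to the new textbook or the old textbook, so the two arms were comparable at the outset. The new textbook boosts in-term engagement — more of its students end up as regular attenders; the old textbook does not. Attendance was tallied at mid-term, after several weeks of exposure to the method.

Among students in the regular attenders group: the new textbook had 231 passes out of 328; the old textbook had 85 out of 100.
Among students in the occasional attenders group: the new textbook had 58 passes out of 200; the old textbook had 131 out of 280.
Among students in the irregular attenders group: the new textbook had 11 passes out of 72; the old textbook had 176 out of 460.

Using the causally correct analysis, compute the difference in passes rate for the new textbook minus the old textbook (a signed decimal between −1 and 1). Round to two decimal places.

Because the teaching method influences mid-term attendance, mid-term attendance is a post-treatment mediator, not a confounder. Stratifying on it would bias the estimate; the causal effect is the crude pooled difference.
The causal difference is the pooled difference: 0.500 − 0.467 = +0.033.

+0.03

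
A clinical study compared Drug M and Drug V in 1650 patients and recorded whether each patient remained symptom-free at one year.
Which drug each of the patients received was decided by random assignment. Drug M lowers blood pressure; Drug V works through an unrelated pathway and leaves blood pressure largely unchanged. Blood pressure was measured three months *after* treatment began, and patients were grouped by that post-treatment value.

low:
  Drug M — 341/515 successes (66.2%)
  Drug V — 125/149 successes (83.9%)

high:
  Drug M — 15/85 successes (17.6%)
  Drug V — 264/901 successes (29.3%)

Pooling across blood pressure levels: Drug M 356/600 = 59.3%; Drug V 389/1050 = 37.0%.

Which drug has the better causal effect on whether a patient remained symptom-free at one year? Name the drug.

Blood pressure here is a post-treatment variable shaped by the drug; conditioning on it would introduce bias rather than remove it. The overall comparison is the causal one.
Pooled: Drug M 59.3% vs Drug V 37.0%; Drug M is higher overall.

Drug M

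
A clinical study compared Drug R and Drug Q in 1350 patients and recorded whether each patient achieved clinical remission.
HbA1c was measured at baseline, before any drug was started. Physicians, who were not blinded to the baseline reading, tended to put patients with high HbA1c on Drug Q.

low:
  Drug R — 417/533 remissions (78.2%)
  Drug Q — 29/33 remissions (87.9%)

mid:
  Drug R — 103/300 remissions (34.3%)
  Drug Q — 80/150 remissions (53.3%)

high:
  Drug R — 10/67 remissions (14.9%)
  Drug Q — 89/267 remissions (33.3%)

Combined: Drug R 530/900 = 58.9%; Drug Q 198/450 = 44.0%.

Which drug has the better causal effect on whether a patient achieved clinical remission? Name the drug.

Drug Q is higher inside every HbA1c stratum but Drug R is higher in aggregate. Whether to stratify depends on how HbA1c relates to the drug.
HbA1c differs across drugs for reasons unrelated to any effect of the drug itself, and it separately predicts the outcome — a classic confounder. We must compare within HbA1c levels.
Within each level — low: 78.2% vs 87.9%; mid: 34.3% vs 53.3%; high: 14.9% vs 33.3% — Drug Q is higher every time.

Drug Q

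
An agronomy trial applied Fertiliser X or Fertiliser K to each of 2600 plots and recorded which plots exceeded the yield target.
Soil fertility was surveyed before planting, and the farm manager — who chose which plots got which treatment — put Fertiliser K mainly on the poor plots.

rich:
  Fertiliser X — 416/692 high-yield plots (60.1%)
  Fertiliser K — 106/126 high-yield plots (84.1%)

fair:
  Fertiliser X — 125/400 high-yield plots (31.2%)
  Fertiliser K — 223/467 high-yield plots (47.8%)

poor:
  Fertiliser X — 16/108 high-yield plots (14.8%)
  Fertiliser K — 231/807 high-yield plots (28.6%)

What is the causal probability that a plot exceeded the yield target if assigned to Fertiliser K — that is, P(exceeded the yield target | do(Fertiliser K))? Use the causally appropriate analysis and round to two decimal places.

The soil fertility-specific comparison favours Fertiliser K throughout, but the pooled figures favour Fertiliser X. The question is whether to condition on soil fertility.
Nothing the fertiliser does changes soil fertility; the imbalance is an allocation artefact. With soil fertility also predicting the outcome, the pooled figure is confounded, and the within-stratum comparison is the causal one.
Standardising Fertiliser K to the population soil fertility mix: 0.315·106/126 + 0.333·223/467 + 0.352·231/807 = 0.525.

0.52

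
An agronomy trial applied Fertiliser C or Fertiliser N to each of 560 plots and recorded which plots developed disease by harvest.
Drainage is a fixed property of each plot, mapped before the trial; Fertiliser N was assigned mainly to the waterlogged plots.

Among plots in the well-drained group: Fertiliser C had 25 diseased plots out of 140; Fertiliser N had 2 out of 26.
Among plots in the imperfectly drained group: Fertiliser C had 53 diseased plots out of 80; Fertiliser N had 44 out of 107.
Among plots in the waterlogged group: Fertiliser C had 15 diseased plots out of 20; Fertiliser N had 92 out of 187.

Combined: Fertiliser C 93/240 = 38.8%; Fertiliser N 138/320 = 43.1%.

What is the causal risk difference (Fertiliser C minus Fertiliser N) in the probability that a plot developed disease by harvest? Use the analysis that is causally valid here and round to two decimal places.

Within every field drainage level Fertiliser N has the lower rate, yet pooled Fertiliser C does — Simpson's reversal.
Since field drainage is a pre-existing factor (not a product of the fertiliser) and it affects the outcome on its own, it is a confounder. The stratified rates, not the pooled rate, identify the causal effect.
Adjusting over the population distribution of field drainage: 0.296·(0.179−0.077) + 0.334·(0.662−0.411) + 0.370·(0.750−0.492) = +0.209.

+0.21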